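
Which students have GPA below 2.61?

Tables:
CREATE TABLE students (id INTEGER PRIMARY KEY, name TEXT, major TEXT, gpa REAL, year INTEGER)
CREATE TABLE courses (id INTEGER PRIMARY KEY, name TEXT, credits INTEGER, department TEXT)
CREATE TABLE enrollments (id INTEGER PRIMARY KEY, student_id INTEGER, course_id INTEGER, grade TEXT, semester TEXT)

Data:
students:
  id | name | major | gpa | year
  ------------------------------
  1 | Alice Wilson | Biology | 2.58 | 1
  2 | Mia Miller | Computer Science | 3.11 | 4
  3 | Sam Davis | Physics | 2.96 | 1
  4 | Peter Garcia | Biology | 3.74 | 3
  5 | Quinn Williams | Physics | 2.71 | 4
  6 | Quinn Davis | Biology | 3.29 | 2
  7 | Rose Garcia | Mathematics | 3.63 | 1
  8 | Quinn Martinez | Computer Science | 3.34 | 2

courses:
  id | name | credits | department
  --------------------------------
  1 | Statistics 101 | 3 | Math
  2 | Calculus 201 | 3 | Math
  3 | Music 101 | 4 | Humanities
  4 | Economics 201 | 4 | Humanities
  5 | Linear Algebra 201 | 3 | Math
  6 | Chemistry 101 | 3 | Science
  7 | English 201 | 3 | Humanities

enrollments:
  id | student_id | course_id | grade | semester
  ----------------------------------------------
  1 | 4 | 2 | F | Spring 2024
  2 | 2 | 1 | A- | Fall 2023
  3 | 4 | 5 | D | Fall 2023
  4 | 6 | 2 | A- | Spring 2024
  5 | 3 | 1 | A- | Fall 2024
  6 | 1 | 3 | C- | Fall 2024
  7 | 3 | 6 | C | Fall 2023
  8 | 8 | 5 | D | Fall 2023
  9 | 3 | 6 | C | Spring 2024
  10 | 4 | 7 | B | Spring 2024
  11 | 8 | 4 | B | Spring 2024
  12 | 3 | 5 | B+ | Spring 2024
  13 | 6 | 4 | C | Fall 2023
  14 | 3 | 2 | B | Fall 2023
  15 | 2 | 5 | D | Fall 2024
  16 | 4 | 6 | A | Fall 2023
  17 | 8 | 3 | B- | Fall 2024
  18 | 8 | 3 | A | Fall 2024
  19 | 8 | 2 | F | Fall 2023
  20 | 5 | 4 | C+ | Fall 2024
SELECT name, gpa FROM students WHERE gpa < 2.61

Execution result:
name | gpa
Alice Wilson | 2.58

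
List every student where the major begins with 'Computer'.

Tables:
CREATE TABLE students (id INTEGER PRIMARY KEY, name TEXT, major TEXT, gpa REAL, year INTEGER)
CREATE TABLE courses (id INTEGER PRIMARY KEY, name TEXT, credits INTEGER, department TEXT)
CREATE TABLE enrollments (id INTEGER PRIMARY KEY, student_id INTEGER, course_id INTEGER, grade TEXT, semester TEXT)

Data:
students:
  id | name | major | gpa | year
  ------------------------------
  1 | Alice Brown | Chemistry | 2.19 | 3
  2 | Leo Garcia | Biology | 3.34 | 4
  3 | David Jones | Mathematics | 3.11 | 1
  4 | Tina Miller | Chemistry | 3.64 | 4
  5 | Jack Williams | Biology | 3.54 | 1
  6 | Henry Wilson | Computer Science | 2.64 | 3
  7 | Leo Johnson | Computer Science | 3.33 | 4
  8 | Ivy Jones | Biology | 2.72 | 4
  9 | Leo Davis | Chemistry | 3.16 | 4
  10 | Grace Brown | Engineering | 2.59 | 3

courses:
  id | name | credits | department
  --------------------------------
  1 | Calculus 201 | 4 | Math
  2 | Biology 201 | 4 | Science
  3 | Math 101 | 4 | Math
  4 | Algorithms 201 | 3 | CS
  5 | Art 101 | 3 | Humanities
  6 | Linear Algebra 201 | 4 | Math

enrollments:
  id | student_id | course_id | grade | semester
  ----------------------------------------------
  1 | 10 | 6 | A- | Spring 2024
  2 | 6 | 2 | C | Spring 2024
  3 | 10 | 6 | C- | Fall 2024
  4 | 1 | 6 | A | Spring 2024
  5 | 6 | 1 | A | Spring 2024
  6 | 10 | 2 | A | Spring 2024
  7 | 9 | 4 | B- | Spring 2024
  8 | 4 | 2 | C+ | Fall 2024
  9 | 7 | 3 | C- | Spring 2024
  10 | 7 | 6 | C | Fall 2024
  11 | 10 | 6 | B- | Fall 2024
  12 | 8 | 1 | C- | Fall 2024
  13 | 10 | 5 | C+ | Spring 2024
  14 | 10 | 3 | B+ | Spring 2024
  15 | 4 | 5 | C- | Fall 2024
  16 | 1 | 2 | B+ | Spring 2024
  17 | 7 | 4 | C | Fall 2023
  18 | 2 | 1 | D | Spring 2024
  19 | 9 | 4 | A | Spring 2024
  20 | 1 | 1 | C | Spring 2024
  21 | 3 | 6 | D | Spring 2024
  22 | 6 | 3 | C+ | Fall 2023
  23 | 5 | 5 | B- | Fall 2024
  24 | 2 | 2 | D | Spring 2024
SELECT name, major FROM students WHERE major LIKE 'Computer%'

Execution result:
name | major
Henry Wilson | Computer Science
Leo Johnson | Computer Science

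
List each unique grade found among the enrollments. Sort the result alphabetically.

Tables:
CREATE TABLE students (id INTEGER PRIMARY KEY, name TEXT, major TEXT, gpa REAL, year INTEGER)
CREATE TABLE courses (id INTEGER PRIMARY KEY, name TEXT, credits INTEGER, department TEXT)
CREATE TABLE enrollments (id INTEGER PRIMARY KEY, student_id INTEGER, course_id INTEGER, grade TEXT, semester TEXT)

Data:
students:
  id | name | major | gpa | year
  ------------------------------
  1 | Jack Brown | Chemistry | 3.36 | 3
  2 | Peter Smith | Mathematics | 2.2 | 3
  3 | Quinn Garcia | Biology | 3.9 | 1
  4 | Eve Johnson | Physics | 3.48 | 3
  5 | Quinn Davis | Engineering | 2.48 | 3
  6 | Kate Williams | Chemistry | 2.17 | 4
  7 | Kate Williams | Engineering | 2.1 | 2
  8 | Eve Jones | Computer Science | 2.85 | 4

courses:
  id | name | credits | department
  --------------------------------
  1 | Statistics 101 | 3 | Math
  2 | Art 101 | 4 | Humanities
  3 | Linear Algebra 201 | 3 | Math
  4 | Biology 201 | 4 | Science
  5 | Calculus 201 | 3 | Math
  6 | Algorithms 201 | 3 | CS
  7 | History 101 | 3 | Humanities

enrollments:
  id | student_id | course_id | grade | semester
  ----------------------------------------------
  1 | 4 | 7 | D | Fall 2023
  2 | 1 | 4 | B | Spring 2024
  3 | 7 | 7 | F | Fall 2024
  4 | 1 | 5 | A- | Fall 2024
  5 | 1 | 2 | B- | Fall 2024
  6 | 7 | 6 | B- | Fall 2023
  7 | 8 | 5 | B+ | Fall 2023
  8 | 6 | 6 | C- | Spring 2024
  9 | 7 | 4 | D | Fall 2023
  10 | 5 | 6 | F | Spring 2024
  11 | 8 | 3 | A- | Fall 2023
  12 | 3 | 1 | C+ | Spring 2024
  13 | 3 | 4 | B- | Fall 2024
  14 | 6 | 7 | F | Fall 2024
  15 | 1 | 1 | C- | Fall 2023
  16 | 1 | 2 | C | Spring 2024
SELECT DISTINCT grade FROM enrollments ORDER BY grade

Execution result:
grade
A-
B
B+
B-
C
C+
C-
D
F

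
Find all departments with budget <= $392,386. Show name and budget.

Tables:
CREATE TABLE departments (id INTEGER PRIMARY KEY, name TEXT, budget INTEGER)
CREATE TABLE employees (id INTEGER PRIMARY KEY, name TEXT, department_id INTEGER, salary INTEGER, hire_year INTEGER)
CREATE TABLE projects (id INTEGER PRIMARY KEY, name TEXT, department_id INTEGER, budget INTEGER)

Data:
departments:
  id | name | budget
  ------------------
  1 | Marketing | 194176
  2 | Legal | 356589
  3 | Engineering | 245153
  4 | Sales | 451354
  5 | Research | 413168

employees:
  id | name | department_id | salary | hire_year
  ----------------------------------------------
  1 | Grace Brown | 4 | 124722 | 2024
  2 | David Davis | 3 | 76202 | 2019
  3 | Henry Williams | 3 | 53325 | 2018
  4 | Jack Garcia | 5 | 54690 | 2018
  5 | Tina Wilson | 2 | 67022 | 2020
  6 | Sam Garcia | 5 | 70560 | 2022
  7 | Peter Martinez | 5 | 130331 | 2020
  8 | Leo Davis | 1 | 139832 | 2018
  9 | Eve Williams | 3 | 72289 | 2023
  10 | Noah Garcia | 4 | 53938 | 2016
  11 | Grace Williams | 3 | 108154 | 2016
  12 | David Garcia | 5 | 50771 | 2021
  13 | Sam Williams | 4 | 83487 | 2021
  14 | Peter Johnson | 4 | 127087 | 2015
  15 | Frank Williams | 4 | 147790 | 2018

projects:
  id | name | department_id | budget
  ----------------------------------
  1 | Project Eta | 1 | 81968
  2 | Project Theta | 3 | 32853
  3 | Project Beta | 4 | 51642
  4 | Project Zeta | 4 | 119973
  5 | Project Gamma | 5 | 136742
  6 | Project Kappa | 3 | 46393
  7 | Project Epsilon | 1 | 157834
SELECT name, budget FROM departments WHERE budget <= 392386

Execution result:
name | budget
Marketing | 194176
Legal | 356589
Engineering | 245153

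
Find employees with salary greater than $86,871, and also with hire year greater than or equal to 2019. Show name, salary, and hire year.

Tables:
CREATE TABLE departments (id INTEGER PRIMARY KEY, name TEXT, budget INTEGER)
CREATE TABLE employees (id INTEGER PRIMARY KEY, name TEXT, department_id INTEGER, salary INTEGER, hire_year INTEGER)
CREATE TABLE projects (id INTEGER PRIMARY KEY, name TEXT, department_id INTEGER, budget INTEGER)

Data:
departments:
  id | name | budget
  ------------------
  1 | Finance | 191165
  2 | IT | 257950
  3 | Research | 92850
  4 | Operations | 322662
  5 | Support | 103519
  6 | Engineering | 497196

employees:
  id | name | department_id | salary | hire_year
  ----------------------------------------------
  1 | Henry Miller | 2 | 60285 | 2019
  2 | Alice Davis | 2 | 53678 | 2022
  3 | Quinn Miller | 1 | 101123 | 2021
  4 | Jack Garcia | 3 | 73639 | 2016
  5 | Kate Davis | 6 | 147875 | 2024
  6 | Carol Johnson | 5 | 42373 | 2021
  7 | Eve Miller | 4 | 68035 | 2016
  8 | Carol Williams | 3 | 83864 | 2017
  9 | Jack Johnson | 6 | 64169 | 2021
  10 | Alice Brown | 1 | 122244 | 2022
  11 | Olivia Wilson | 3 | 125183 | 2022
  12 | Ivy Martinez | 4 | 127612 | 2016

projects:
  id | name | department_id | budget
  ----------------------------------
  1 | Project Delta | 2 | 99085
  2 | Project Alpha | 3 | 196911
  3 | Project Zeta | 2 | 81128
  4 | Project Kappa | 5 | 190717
SELECT name, salary, hire_year FROM employees WHERE salary > 86871 AND hire_year >= 2019

Execution result:
name | salary | hire_year
Quinn Miller | 101123 | 2021
Kate Davis | 147875 | 2024
Alice Brown | 122244 | 2022
Olivia Wilson | 125183 | 2022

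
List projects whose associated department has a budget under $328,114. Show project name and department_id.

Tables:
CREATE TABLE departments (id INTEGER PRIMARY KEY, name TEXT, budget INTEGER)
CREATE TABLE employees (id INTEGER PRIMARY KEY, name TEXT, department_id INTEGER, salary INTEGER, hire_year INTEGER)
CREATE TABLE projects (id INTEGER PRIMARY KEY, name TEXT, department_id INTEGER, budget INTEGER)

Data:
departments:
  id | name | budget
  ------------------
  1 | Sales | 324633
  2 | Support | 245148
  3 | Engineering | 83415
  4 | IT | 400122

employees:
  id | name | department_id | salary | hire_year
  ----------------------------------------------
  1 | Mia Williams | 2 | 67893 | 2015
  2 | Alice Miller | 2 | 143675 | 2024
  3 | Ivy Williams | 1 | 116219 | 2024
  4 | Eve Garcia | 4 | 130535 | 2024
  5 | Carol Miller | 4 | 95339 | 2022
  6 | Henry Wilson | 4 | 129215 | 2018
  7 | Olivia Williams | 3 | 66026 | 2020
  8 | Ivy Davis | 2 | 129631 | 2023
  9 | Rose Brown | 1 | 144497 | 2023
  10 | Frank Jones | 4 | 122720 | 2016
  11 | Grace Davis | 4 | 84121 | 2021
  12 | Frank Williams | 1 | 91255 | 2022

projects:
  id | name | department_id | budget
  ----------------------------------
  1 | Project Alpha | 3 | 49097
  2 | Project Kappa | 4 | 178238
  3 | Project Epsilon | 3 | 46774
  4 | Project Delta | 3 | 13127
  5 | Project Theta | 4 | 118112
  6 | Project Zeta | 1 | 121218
SELECT name, department_id FROM projects WHERE department_id IN (SELECT id FROM departments WHERE budget < 328114)

Execution result:
name | department_id
Project Alpha | 3
Project Epsilon | 3
Project Delta | 3
Project Zeta | 1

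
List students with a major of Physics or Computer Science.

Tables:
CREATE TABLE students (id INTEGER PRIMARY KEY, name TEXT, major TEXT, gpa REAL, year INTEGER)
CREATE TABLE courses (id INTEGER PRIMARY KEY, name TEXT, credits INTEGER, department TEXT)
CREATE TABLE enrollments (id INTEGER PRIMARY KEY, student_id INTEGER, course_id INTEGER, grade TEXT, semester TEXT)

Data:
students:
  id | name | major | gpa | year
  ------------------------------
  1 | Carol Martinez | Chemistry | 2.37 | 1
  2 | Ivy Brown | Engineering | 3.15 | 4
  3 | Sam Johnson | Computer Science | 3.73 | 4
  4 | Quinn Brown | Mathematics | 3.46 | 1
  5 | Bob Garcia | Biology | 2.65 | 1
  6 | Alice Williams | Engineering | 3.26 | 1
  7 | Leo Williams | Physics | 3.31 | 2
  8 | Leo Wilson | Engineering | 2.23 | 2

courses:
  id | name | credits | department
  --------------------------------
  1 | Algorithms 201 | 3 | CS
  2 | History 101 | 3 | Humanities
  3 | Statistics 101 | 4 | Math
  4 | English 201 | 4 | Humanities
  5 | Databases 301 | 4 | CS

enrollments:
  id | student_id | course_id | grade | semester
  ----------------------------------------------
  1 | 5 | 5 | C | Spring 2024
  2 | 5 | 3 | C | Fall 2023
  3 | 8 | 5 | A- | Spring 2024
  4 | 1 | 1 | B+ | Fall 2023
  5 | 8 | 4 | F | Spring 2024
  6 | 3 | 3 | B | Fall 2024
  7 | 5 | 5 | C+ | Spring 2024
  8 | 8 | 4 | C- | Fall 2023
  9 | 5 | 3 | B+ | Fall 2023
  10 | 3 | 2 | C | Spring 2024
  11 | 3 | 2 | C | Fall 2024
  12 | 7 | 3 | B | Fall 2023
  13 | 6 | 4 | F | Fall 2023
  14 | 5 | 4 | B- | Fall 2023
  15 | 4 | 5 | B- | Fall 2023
SELECT name, major FROM students WHERE major IN ('Physics', 'Computer Science')

Execution result:
name | major
Sam Johnson | Computer Science
Leo Williams | Physics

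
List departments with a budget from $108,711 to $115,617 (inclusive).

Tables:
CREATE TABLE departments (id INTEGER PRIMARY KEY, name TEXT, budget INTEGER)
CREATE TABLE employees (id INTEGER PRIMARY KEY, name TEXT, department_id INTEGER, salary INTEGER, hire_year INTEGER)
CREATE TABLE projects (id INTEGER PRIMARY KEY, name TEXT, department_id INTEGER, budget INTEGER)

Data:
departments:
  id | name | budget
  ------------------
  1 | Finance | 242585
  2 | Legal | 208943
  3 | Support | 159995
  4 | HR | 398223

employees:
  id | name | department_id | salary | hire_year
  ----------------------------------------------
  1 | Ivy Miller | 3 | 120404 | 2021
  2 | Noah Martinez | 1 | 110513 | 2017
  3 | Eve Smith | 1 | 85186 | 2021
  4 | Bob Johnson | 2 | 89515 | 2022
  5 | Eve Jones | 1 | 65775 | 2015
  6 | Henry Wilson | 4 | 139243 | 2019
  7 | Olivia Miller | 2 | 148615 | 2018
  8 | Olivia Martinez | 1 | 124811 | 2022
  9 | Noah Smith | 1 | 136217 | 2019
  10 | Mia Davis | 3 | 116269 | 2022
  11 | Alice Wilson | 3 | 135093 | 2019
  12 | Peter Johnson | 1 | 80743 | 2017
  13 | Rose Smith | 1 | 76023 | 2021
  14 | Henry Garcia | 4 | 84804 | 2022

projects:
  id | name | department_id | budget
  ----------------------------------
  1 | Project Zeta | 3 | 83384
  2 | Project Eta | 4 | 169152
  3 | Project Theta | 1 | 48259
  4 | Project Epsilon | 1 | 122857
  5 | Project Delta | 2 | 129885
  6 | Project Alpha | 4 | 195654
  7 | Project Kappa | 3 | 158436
SELECT name, budget FROM departments WHERE budget BETWEEN 108711 AND 115617

Execution result:
(no rows)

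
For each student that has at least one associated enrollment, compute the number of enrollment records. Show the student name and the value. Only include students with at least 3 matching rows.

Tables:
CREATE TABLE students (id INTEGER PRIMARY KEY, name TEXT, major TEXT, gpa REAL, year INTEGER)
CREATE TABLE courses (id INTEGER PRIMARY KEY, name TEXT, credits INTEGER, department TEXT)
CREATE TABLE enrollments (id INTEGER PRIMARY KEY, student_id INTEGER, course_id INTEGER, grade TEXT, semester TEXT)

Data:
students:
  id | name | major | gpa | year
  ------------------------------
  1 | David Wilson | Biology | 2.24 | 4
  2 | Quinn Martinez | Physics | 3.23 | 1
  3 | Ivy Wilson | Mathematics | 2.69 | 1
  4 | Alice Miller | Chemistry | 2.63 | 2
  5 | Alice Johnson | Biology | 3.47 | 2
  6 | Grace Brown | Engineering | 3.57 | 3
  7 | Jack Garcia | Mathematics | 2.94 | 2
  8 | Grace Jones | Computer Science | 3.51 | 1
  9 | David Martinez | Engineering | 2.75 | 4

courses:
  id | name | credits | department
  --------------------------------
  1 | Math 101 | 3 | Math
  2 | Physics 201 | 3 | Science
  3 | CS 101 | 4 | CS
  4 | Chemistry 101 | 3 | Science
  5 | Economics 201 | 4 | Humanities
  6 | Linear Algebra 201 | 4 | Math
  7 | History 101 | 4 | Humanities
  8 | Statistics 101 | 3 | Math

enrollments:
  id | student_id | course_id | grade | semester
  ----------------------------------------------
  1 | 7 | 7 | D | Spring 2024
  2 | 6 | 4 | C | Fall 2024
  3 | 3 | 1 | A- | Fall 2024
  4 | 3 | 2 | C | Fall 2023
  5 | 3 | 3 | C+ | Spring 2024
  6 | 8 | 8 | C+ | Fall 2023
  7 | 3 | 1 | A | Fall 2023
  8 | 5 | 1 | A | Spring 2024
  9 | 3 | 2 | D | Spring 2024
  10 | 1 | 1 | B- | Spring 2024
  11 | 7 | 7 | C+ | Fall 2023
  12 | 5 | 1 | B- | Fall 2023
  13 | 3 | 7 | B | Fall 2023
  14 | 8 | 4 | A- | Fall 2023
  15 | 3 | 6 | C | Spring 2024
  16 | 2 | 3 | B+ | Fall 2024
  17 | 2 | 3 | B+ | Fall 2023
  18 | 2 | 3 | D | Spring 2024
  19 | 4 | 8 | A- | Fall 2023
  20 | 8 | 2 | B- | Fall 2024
SELECT p.name, COUNT(*) AS n FROM enrollments c JOIN students p ON c.student_id = p.id GROUP BY p.id, p.name HAVING COUNT(*) >= 3

Execution result:
name | n
Quinn Martinez | 3
Ivy Wilson | 7
Grace Jones | 3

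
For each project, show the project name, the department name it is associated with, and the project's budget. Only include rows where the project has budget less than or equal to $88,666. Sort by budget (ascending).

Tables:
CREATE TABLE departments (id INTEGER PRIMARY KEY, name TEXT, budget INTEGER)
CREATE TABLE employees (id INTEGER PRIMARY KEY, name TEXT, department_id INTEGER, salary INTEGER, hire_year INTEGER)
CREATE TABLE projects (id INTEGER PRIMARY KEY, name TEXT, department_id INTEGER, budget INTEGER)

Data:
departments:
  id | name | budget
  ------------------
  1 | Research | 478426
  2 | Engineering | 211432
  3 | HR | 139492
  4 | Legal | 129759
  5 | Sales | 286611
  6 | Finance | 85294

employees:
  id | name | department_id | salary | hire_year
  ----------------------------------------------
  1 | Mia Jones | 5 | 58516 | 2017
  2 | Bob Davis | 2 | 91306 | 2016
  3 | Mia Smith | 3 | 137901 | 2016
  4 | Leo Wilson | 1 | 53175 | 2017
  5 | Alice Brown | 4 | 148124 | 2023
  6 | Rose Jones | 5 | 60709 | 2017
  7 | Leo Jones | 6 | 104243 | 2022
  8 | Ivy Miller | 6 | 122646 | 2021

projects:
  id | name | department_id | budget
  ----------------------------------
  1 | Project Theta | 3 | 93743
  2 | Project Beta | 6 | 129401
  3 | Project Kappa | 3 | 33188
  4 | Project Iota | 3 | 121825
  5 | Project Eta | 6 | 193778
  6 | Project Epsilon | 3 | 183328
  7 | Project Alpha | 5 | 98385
SELECT c.name, p.name AS department, c.budget FROM projects c JOIN departments p ON c.department_id = p.id WHERE c.budget <= 88666 ORDER BY c.budget ASC

Execution result:
name | department | budget
Project Kappa | HR | 33188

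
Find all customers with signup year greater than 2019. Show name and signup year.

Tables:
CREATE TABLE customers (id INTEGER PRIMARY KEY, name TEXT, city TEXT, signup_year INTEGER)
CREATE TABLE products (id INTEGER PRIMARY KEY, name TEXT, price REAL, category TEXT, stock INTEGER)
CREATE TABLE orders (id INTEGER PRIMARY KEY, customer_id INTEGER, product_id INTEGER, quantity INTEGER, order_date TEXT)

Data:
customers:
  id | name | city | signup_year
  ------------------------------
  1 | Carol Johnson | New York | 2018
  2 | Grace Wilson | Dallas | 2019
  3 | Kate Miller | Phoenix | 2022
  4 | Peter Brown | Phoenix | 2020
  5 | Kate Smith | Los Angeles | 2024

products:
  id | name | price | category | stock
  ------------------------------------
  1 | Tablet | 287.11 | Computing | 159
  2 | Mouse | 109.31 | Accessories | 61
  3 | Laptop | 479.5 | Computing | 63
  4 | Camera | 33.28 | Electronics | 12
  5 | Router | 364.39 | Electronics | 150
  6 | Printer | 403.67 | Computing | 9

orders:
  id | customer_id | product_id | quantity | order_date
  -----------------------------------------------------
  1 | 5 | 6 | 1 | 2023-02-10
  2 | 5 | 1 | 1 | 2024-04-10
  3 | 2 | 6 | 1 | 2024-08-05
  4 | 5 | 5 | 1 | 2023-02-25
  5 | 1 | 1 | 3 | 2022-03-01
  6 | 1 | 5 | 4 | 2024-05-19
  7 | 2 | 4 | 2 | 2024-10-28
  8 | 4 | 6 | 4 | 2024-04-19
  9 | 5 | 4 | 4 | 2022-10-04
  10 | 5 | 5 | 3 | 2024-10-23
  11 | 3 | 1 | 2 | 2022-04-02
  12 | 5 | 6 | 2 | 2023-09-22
SELECT name, signup_year FROM customers WHERE signup_year > 2019

Execution result:
name | signup_year
Kate Miller | 2022
Peter Brown | 2020
Kate Smith | 2024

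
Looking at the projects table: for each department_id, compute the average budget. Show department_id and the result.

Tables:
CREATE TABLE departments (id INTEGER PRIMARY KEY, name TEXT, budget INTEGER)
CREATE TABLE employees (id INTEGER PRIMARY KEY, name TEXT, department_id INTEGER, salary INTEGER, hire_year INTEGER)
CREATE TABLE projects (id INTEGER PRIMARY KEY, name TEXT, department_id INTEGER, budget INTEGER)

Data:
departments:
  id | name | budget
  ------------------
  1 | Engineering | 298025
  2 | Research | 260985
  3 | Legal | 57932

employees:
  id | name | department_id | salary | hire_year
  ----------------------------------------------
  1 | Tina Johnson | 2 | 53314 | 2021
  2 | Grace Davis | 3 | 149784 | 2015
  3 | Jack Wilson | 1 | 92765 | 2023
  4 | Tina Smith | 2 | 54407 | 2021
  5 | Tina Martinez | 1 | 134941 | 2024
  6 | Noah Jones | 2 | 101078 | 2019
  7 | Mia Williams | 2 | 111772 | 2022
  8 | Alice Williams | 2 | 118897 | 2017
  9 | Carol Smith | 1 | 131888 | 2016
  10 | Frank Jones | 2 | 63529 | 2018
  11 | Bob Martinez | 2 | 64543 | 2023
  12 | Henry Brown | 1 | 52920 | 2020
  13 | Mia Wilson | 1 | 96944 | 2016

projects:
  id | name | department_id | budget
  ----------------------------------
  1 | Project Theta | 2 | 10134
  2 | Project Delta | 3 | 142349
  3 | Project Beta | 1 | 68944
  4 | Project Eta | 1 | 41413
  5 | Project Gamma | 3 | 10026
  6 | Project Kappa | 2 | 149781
SELECT department_id, AVG(budget) AS avg_budget FROM projects GROUP BY department_id

Execution result:
department_id | avg_budget
1 | 55178.50
2 | 79957.50
3 | 76187.50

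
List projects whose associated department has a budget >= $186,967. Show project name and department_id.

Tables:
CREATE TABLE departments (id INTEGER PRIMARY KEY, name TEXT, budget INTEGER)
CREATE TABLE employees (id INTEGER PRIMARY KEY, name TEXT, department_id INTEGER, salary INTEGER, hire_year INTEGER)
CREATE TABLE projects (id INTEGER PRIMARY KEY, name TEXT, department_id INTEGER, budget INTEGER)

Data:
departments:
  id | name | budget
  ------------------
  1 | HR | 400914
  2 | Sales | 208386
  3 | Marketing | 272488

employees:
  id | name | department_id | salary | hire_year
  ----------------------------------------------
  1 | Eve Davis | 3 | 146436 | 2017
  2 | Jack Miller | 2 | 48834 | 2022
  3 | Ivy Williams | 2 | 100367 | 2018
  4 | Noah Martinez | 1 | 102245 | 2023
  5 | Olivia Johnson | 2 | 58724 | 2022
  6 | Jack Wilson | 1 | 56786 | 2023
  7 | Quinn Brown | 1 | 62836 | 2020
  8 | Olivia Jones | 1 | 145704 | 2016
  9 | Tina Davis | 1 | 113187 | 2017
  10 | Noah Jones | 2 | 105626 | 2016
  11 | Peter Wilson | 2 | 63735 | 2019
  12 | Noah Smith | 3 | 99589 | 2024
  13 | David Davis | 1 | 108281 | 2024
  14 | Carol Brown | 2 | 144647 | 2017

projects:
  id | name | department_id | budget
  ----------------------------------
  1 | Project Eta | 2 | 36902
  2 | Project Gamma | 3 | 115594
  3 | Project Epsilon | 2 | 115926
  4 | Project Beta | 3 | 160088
SELECT name, department_id FROM projects WHERE department_id IN (SELECT id FROM departments WHERE budget >= 186967)

Execution result:
name | department_id
Project Eta | 2
Project Gamma | 3
Project Epsilon | 2
Project Beta | 3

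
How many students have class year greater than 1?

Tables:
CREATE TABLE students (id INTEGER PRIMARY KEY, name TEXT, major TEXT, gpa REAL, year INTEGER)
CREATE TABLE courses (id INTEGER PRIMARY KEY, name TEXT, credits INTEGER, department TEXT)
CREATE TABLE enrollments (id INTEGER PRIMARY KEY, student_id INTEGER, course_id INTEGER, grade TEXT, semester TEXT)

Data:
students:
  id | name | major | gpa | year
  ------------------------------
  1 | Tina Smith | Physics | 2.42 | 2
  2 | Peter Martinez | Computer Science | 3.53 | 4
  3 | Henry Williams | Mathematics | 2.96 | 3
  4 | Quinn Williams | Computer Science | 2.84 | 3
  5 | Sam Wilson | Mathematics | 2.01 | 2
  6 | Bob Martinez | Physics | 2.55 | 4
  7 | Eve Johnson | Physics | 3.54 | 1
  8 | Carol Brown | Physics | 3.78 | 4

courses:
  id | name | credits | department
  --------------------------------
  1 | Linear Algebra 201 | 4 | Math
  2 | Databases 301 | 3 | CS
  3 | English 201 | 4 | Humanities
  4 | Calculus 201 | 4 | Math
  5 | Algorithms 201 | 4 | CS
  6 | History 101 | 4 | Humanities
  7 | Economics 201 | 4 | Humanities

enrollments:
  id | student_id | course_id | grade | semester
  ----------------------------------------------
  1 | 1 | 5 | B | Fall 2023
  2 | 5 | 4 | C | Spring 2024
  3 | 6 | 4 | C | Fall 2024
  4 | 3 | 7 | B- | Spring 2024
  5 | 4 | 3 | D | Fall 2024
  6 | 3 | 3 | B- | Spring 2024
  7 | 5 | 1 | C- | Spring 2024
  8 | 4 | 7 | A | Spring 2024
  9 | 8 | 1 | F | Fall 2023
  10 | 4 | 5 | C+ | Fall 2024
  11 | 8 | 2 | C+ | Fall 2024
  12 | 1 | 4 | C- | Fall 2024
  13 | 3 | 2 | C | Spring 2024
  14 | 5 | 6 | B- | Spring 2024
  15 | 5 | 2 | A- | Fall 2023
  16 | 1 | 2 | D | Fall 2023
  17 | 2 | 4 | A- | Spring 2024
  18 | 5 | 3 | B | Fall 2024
SELECT COUNT(*) FROM students WHERE year > 1

Execution result:
7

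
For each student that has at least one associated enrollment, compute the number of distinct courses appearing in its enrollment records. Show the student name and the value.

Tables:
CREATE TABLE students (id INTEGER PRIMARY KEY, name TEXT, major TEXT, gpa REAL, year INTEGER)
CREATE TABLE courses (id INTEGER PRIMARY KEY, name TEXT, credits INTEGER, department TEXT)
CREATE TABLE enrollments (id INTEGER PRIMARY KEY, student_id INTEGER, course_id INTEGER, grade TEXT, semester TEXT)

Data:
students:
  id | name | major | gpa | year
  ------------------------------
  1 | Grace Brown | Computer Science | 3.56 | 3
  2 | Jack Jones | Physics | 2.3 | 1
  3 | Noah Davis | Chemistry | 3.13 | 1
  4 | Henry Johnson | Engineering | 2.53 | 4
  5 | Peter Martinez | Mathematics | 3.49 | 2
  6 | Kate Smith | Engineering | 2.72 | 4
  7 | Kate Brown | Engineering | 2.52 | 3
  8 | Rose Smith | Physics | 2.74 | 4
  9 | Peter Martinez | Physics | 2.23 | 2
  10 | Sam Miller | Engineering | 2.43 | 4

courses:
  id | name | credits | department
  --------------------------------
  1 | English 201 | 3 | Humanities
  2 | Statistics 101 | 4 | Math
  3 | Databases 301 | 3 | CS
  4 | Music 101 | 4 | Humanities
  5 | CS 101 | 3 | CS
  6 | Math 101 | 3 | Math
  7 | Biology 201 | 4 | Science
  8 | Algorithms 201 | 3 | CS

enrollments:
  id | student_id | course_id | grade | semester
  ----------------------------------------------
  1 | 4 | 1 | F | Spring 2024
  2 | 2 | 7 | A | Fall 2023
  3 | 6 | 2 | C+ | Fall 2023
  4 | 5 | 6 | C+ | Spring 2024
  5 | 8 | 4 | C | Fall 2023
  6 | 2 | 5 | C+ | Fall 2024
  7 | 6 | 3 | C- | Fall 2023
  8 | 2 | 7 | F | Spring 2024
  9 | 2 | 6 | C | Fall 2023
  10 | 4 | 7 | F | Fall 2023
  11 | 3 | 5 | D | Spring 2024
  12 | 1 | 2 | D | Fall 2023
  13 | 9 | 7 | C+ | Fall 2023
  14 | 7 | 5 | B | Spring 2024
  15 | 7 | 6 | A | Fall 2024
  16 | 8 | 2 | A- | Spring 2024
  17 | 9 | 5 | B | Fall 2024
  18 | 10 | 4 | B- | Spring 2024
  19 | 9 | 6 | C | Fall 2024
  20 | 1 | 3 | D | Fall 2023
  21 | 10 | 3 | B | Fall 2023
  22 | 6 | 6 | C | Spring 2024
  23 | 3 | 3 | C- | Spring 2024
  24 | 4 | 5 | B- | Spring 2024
SELECT p.name, COUNT(DISTINCT c.course_id) AS distinct_course_count FROM enrollments c JOIN students p ON c.student_id = p.id GROUP BY p.id, p.name

Execution result:
name | distinct_course_count
Grace Brown | 2
Jack Jones | 3
Noah Davis | 2
Henry Johnson | 3
Peter Martinez | 1
Kate Smith | 3
Kate Brown | 2
Rose Smith | 2
Peter Martinez | 3
Sam Miller | 2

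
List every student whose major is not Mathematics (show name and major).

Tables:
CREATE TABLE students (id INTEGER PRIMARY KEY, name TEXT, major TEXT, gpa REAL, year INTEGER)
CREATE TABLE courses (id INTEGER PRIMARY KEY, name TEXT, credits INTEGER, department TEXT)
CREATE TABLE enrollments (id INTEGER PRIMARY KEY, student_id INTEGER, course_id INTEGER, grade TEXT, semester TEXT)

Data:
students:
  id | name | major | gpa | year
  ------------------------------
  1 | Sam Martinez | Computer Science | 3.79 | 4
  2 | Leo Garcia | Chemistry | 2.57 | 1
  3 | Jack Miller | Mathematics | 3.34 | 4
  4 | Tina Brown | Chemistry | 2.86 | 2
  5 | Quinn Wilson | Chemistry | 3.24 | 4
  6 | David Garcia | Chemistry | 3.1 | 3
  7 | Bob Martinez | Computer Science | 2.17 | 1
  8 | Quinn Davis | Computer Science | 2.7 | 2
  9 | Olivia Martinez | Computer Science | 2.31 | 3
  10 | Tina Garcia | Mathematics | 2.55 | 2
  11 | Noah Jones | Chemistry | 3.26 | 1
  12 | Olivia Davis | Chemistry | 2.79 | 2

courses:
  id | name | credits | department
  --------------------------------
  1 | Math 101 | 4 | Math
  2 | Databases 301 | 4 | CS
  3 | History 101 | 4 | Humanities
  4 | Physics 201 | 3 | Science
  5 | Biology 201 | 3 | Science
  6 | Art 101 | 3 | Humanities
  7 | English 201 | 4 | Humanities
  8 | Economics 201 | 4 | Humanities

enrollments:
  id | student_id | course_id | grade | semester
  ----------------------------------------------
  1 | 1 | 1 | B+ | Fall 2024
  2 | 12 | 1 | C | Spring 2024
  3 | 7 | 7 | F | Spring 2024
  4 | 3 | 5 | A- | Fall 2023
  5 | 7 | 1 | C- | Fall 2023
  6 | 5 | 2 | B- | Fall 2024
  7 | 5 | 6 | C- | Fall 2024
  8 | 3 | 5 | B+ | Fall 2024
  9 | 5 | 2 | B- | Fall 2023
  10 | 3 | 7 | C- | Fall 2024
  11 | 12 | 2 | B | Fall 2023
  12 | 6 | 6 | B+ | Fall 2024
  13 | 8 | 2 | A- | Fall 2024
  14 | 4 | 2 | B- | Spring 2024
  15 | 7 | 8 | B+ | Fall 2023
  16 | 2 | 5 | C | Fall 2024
SELECT name, major FROM students WHERE major <> 'Mathematics'

Execution result:
name | major
Sam Martinez | Computer Science
Leo Garcia | Chemistry
Tina Brown | Chemistry
Quinn Wilson | Chemistry
David Garcia | Chemistry
Bob Martinez | Computer Science
Quinn Davis | Computer Science
Olivia Martinez | Computer Science
Noah Jones | Chemistry
Olivia Davis | Chemistry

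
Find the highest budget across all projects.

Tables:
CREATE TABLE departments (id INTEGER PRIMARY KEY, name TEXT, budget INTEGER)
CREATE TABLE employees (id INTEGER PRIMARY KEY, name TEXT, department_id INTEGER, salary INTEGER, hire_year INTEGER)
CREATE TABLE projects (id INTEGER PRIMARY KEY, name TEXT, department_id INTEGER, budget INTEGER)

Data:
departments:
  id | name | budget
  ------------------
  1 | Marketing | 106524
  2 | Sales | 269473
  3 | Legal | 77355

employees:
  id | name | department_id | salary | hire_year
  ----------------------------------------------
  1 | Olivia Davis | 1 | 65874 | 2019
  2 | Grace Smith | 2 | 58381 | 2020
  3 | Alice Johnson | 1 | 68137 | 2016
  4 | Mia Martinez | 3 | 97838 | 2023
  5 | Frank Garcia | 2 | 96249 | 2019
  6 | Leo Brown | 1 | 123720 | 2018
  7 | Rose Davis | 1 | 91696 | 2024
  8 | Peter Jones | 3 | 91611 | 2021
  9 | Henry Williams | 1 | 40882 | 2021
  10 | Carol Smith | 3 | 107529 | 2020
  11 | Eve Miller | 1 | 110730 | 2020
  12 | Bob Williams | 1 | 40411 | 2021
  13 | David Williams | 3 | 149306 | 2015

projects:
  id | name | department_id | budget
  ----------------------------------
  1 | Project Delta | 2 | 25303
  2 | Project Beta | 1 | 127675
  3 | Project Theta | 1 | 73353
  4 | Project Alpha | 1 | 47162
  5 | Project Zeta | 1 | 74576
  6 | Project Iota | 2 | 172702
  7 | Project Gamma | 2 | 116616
SELECT MAX(budget) FROM projects

Execution result:
172702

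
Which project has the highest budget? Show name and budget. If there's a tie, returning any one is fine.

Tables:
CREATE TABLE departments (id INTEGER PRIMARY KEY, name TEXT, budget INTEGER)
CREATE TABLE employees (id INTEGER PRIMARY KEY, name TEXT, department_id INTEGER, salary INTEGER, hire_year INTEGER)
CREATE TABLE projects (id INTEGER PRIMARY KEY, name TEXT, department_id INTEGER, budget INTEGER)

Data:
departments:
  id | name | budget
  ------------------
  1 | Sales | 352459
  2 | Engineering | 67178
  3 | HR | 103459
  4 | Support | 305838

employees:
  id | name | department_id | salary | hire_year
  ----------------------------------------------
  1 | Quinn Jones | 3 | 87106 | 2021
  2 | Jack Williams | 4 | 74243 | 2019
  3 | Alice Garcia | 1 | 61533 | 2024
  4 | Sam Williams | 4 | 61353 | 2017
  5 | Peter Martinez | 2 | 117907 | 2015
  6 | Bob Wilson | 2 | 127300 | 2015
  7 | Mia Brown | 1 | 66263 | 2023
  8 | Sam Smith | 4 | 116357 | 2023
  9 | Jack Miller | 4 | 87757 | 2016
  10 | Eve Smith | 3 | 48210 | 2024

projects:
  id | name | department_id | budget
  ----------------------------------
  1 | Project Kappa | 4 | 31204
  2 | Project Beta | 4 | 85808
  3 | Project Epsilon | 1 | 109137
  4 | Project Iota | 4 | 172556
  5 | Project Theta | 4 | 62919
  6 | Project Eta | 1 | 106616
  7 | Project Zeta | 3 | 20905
SELECT name, budget FROM projects ORDER BY budget DESC LIMIT 1

Execution result:
name | budget
Project Iota | 172556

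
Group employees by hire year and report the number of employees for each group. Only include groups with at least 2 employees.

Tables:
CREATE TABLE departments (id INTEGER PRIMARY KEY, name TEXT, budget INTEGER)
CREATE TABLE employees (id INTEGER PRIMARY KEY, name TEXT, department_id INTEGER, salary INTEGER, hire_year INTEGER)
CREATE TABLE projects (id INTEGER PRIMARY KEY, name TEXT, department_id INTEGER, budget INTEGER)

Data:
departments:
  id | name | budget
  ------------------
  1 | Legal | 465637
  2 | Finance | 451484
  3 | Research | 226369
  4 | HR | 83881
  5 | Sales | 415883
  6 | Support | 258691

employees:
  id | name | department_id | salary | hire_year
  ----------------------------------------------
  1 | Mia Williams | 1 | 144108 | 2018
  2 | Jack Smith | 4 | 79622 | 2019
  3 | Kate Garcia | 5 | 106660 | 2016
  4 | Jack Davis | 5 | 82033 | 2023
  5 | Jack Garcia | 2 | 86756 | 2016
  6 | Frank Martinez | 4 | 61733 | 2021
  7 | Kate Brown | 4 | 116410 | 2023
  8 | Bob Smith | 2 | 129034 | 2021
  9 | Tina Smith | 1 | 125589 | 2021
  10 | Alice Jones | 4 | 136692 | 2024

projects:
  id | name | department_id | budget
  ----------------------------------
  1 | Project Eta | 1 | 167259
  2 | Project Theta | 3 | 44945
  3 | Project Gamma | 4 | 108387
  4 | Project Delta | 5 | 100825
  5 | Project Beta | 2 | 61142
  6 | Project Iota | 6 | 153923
SELECT hire_year, COUNT(*) AS n FROM employees GROUP BY hire_year HAVING COUNT(*) >= 2

Execution result:
hire_year | n
2016 | 2
2021 | 3
2023 | 2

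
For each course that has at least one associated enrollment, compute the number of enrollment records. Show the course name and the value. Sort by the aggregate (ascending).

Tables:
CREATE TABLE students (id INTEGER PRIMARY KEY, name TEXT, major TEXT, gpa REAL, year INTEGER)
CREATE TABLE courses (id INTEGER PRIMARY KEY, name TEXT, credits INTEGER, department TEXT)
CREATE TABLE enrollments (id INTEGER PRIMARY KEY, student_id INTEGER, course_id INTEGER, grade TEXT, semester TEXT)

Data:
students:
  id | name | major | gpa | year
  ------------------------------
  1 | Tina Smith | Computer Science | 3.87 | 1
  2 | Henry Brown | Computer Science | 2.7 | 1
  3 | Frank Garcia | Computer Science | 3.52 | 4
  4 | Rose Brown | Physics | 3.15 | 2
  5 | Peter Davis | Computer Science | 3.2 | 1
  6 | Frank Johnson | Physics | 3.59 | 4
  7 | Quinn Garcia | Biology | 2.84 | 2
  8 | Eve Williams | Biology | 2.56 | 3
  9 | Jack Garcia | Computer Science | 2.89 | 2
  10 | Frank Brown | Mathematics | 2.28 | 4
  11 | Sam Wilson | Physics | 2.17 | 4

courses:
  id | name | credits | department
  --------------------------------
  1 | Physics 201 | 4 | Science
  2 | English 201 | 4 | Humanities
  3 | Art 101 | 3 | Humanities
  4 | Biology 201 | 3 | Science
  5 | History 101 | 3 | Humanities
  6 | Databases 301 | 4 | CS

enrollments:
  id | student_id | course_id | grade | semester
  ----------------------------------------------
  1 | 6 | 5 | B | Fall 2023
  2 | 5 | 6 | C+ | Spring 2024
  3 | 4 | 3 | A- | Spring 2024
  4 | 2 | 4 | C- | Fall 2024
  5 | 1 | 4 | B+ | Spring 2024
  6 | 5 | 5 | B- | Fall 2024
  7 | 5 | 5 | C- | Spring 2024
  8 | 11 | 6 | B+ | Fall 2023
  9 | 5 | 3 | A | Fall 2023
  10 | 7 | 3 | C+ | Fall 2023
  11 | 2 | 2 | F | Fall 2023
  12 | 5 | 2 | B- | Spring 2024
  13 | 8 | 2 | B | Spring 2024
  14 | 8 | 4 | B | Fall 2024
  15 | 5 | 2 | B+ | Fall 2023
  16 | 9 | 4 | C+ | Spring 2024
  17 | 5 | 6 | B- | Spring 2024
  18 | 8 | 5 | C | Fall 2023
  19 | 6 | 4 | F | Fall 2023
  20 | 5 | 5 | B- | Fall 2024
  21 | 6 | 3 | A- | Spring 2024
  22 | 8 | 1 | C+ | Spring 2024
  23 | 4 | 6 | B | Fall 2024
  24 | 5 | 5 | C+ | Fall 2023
SELECT p.name, COUNT(*) AS n FROM enrollments c JOIN courses p ON c.course_id = p.id GROUP BY p.id, p.name ORDER BY n ASC

Execution result:
name | n
Physics 201 | 1
English 201 | 4
Art 101 | 4
Databases 301 | 4
Biology 201 | 5
History 101 | 6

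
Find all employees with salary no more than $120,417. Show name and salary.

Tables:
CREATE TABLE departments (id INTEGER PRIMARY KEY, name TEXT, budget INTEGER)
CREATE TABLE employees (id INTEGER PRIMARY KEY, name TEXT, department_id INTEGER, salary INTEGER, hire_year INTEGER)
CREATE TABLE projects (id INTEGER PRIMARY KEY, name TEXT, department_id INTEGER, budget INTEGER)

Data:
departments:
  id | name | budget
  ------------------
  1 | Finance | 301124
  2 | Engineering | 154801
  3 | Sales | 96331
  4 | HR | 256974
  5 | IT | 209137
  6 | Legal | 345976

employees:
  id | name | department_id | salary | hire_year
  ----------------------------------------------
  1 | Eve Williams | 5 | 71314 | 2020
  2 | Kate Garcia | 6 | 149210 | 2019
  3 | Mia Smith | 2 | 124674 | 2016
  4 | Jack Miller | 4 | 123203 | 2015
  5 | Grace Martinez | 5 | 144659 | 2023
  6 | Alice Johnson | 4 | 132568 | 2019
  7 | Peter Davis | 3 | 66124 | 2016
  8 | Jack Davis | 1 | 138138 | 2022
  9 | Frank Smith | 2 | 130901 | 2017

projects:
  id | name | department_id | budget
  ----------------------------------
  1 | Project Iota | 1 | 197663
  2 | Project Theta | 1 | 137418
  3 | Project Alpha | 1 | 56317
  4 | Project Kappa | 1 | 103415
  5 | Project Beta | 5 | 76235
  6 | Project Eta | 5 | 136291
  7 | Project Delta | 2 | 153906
SELECT name, salary FROM employees WHERE salary <= 120417

Execution result:
name | salary
Eve Williams | 71314
Peter Davis | 66124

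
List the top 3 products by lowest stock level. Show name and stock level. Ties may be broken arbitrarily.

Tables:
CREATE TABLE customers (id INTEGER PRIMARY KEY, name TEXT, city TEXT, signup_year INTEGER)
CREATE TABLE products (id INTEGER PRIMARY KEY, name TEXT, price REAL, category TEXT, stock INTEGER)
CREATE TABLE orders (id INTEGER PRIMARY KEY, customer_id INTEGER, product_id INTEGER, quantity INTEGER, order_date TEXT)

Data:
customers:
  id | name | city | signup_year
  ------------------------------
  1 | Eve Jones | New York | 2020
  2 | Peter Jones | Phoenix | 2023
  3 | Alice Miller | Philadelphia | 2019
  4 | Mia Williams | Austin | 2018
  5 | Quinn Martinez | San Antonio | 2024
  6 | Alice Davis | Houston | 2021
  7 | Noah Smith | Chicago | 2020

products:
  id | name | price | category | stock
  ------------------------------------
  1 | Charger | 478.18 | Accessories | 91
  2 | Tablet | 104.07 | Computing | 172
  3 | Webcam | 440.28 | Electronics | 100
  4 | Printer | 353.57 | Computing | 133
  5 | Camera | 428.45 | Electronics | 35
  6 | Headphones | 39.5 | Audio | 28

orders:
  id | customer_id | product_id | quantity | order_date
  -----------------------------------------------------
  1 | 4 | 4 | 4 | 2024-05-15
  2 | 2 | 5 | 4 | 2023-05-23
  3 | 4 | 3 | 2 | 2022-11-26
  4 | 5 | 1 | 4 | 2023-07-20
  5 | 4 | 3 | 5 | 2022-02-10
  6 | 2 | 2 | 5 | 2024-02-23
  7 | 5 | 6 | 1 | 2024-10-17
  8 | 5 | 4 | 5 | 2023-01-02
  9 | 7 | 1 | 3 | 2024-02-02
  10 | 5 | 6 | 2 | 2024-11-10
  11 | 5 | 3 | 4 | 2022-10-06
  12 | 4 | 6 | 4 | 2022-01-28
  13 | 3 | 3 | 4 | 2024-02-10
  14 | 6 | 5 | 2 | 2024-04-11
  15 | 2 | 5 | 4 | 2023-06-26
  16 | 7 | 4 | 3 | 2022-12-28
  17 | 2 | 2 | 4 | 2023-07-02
SELECT name, stock FROM products ORDER BY stock ASC LIMIT 3

Execution result:
name | stock
Headphones | 28
Camera | 35
Charger | 91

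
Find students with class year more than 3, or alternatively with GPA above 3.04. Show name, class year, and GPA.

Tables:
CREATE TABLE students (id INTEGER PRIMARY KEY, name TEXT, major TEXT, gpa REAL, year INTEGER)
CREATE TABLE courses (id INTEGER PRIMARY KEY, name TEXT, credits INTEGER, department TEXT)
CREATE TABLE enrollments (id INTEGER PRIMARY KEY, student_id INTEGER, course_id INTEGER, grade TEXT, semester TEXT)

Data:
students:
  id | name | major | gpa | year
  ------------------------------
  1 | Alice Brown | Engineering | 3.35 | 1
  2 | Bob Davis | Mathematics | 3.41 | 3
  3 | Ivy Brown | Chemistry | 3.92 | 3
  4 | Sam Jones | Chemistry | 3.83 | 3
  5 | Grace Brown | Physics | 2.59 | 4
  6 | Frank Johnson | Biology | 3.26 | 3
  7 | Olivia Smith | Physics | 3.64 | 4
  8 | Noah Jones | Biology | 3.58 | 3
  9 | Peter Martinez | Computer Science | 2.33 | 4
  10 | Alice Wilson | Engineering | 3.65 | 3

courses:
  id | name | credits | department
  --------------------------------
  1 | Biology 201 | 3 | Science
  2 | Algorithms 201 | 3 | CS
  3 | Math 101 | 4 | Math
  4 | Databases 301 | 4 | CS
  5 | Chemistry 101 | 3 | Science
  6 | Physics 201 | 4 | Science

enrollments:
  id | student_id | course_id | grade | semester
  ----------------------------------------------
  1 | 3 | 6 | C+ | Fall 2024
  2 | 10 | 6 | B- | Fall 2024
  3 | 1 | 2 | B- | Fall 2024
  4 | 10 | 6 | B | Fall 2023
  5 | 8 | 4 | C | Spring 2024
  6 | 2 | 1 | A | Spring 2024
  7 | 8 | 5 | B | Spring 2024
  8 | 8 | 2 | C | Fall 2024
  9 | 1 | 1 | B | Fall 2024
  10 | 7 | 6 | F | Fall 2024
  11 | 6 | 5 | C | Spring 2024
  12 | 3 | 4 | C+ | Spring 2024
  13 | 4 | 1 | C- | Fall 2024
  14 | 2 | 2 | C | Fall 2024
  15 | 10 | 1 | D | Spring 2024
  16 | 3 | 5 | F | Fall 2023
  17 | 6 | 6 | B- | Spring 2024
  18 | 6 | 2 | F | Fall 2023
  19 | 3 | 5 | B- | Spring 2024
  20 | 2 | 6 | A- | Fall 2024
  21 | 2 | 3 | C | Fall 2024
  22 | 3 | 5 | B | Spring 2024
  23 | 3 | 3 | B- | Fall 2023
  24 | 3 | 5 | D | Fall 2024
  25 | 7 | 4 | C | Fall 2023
SELECT name, year, gpa FROM students WHERE year > 3 OR gpa > 3.04

Execution result:
name | year | gpa
Alice Brown | 1 | 3.35
Bob Davis | 3 | 3.41
Ivy Brown | 3 | 3.92
Sam Jones | 3 | 3.83
Grace Brown | 4 | 2.59
Frank Johnson | 3 | 3.26
Olivia Smith | 4 | 3.64
Noah Jones | 3 | 3.58
Peter Martinez | 4 | 2.33
Alice Wilson | 3 | 3.65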